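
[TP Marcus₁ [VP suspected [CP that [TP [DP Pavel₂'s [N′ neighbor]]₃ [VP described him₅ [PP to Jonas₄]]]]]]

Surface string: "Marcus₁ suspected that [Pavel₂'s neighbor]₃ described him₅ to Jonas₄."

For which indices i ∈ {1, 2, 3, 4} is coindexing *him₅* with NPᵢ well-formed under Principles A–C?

{1, 2}

*him* is a pronoun, so Principle B applies: it must be free in its binding domain.
Binding domain of *him₅*: the embedded TP, whose subject is [Pavel₂'s neighbor]₃.
*Marcus₁* c-commands the pronoun but from outside its binding domain, and is not c-commanded by it → coindexation permitted.
*Pavel₂* and the pronoun do not c-command one another → neither Principle B nor Principle C is at stake; coindexation permitted.
*[Pavel₂'s neighbor]₃* c-commands the pronoun within its binding domain → coindexation would violate Principle B.
*Jonas₄*: the pronoun c-commands this R-expression → coindexation would violate Principle C on *Jonas₄*.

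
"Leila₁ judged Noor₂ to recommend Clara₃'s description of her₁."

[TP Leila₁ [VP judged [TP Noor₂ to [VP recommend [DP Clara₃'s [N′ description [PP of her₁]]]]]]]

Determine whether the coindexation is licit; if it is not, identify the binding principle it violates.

grammatical

The two coindexed NPs are *Leila₁* and *her₁*.
*her₁* is a pronoun; its binding domain is the possessed DP, whose subject is Clara₃. Within that domain it is c-commanded only by *Clara₃*, which carries a different index — the pronoun is free locally, so Principle B holds.
*Leila₁* is an R-expression; *her₁* does not c-command it, and no other NP shares its index, so Principle C is satisfied.
All principles are respected.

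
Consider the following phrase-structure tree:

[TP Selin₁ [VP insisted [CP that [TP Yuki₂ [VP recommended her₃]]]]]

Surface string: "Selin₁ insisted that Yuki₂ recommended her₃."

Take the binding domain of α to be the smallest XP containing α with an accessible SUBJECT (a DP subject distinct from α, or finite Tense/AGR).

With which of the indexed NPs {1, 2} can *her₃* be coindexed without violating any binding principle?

{1}

*her* is a pronoun, so Principle B applies: it must be free in its binding domain.
Binding domain of *her₃*: the embedded TP, whose subject is Yuki₂.
*Selin₁* c-commands the pronoun but from outside its binding domain, and is not c-commanded by it → coindexation permitted.
*Yuki₂* c-commands the pronoun within its binding domain → coindexation would violate Principle B.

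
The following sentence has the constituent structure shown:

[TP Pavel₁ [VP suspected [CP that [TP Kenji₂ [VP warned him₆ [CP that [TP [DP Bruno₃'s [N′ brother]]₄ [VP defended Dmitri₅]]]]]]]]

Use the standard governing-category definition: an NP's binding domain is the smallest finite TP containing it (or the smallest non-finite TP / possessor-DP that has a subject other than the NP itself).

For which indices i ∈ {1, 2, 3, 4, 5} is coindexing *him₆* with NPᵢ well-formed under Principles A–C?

*him* is a pronoun, so Principle B applies: it must be free in its binding domain.
Binding domain of *him₆*: the embedded TP, whose subject is Kenji₂.
*Pavel₁* c-commands the pronoun but from outside its binding domain, and is not c-commanded by it → coindexation permitted.
*Kenji₂* c-commands the pronoun within its binding domain → coindexation would violate Principle B.
*Bruno₃*: the pronoun c-commands this R-expression → coindexation would violate Principle C on *Bruno₃*.
*[Bruno₃'s brother]₄*: the pronoun c-commands this R-expression → coindexation would violate Principle C on *[Bruno₃'s brother]₄*.
*Dmitri₅*: the pronoun c-commands this R-expression → coindexation would violate Principle C on *Dmitri₅*.

{1}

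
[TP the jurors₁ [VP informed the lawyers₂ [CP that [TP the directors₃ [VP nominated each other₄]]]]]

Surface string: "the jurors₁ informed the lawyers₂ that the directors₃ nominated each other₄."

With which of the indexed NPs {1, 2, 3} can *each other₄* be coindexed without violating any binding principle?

*each other* is an anaphor, so Principle A applies: it must be bound in its binding domain.
Binding domain of *each other₄*: the embedded TP, whose subject is the directors₃.
*the jurors₁* c-commands the anaphor but is outside its binding domain → cannot satisfy Principle A.
*the lawyers₂* c-commands the anaphor but is outside its binding domain → cannot satisfy Principle A.
*the directors₃* c-commands the anaphor within its binding domain → licit binder.

{3}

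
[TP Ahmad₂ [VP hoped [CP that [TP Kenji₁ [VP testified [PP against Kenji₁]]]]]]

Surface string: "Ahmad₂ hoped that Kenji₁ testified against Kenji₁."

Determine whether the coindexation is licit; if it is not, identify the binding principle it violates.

The two coindexed NPs are *Kenji₁* (the lower occurrence) and *Kenji₁* (the higher occurrence).
*Kenji₁* (the lower occurrence) is an R-expression. Principle C requires it to be free everywhere.
*Kenji₁* (the higher occurrence) c-commands it and carries the same index.
The R-expression is bound → Principle C violation.

Principle C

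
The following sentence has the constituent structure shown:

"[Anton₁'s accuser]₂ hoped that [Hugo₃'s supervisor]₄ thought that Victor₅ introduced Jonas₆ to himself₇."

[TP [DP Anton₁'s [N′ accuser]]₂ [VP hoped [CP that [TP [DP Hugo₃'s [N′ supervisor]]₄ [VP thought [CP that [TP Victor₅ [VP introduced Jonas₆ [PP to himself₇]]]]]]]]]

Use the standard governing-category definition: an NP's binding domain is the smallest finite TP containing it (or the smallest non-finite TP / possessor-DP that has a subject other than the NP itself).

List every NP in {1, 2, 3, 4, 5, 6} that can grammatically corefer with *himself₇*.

*himself* is an anaphor, so Principle A applies: it must be bound in its binding domain.
Binding domain of *himself₇*: the embedded TP, whose subject is Victor₅.
*Anton₁* does not c-command the anaphor → cannot bind it.
*[Anton₁'s accuser]₂* c-commands the anaphor but is outside its binding domain → cannot satisfy Principle A.
*Hugo₃* does not c-command the anaphor → cannot bind it.
*[Hugo₃'s supervisor]₄* c-commands the anaphor but is outside its binding domain → cannot satisfy Principle A.
*Victor₅* c-commands the anaphor within its binding domain → licit binder.
*Jonas₆* c-commands the anaphor within its binding domain → licit binder.

{5, 6}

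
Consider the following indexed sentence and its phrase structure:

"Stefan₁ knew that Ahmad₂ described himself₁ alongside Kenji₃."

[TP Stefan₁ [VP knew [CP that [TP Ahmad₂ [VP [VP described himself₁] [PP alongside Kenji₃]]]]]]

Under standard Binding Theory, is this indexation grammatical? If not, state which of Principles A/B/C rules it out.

The two coindexed NPs are *Stefan₁* and *himself₁*.
*himself₁* is an anaphor. Principle A requires it to be bound within its binding domain — the embedded TP, whose subject is Ahmad₂.
Within that domain it is c-commanded by *Ahmad₂*, which does not share its index.
*Stefan₁* does c-command the anaphor, but from outside its binding domain.
The anaphor is unbound in its domain → Principle A violation.

Principle A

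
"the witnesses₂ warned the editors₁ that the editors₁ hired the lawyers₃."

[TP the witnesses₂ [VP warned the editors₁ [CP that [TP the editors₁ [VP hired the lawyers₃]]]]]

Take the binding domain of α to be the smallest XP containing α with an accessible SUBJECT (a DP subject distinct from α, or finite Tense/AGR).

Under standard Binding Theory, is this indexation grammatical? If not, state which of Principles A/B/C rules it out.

Principle C

The two coindexed NPs are *the editors₁* (the higher occurrence) and *the editors₁* (the lower occurrence).
*the editors₁* (the lower occurrence) is an R-expression. Principle C requires it to be free everywhere.
*the editors₁* (the higher occurrence) c-commands it and carries the same index.
The R-expression is bound → Principle C violation.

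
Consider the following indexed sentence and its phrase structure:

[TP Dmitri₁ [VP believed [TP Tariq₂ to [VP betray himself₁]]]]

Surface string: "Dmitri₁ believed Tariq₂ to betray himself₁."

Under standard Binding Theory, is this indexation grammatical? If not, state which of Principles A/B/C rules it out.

Principle A

The two coindexed NPs are *Dmitri₁* and *himself₁*.
*himself₁* is an anaphor. Principle A requires it to be bound within its binding domain — the embedded TP, whose subject is Tariq₂.
Within that domain it is c-commanded by *Tariq₂*, which does not share its index.
*Dmitri₁* does c-command the anaphor, but from outside its binding domain.
The anaphor is unbound in its domain → Principle A violation.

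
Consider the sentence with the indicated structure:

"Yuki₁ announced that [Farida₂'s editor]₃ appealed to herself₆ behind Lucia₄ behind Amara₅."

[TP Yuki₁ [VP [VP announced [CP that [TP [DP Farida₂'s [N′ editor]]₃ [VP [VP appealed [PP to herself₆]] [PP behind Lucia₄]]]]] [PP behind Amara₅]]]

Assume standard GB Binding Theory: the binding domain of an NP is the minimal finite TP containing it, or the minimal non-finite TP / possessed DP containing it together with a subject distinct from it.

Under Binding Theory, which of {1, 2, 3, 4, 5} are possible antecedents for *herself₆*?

{3}

*herself* is an anaphor, so Principle A applies: it must be bound in its binding domain.
Binding domain of *herself₆*: the embedded TP, whose subject is [Farida₂'s editor]₃.
*Yuki₁* c-commands the anaphor but is outside its binding domain → cannot satisfy Principle A.
*Farida₂* does not c-command the anaphor → cannot bind it.
*[Farida₂'s editor]₃* c-commands the anaphor within its binding domain → licit binder.
*Lucia₄* does not c-command the anaphor → cannot bind it.
*Amara₅* does not c-command the anaphor → cannot bind it.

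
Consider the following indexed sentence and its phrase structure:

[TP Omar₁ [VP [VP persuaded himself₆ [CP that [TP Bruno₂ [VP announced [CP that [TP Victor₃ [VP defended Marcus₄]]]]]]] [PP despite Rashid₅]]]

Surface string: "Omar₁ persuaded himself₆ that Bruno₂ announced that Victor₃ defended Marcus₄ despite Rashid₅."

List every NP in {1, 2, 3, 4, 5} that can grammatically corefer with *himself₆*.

{1}

*himself* is an anaphor, so Principle A applies: it must be bound in its binding domain.
Binding domain of *himself₆*: the matrix TP, whose subject is Omar₁.
*Omar₁* c-commands the anaphor within its binding domain → licit binder.
*Bruno₂* does not c-command the anaphor → cannot bind it.
*Victor₃* does not c-command the anaphor → cannot bind it.
*Marcus₄* does not c-command the anaphor → cannot bind it.
*Rashid₅* does not c-command the anaphor → cannot bind it.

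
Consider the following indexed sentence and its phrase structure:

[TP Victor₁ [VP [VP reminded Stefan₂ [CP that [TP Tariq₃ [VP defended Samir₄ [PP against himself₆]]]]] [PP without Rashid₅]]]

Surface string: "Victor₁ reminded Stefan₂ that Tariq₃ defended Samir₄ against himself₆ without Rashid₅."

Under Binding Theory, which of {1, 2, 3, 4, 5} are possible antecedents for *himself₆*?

*himself* is an anaphor, so Principle A applies: it must be bound in its binding domain.
Binding domain of *himself₆*: the embedded TP, whose subject is Tariq₃.
*Victor₁* c-commands the anaphor but is outside its binding domain → cannot satisfy Principle A.
*Stefan₂* c-commands the anaphor but is outside its binding domain → cannot satisfy Principle A.
*Tariq₃* c-commands the anaphor within its binding domain → licit binder.
*Samir₄* c-commands the anaphor within its binding domain → licit binder.
*Rashid₅* does not c-command the anaphor → cannot bind it.

{3, 4}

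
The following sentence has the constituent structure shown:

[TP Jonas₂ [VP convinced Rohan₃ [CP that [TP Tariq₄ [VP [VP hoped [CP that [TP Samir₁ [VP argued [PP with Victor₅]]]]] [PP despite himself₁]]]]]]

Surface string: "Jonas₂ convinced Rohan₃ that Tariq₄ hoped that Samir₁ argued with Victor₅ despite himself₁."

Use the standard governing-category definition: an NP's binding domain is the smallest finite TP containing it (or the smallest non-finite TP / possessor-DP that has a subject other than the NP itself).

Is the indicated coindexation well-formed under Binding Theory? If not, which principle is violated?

Principle A

The two coindexed NPs are *Samir₁* and *himself₁*.
*himself₁* is an anaphor. Principle A requires it to be bound within its binding domain — the embedded TP, whose subject is Tariq₄.
Within that domain it is c-commanded by *Tariq₄*, which does not share its index.
*Samir₁* does not c-command the anaphor at all.
The anaphor is unbound in its domain → Principle A violation.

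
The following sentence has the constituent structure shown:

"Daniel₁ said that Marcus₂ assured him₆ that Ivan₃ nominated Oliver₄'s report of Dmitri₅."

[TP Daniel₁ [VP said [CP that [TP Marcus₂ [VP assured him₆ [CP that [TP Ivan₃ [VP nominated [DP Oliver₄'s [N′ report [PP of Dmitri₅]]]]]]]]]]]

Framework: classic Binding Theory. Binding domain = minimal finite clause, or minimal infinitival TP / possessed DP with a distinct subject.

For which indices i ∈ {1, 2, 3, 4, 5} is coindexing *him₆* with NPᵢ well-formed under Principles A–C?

{1}

*him* is a pronoun, so Principle B applies: it must be free in its binding domain.
Binding domain of *him₆*: the embedded TP, whose subject is Marcus₂.
*Daniel₁* c-commands the pronoun but from outside its binding domain, and is not c-commanded by it → coindexation permitted.
*Marcus₂* c-commands the pronoun within its binding domain → coindexation would violate Principle B.
*Ivan₃*: the pronoun c-commands this R-expression → coindexation would violate Principle C on *Ivan₃*.
*Oliver₄*: the pronoun c-commands this R-expression → coindexation would violate Principle C on *Oliver₄*.
*Dmitri₅*: the pronoun c-commands this R-expression → coindexation would violate Principle C on *Dmitri₅*.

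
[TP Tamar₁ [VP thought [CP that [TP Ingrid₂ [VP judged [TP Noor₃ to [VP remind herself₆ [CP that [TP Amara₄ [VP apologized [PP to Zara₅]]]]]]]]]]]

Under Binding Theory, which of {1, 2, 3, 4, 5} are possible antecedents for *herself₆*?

{3}

*herself* is an anaphor, so Principle A applies: it must be bound in its binding domain.
Binding domain of *herself₆*: the embedded TP, whose subject is Noor₃.
*Tamar₁* c-commands the anaphor but is outside its binding domain → cannot satisfy Principle A.
*Ingrid₂* c-commands the anaphor but is outside its binding domain → cannot satisfy Principle A.
*Noor₃* c-commands the anaphor within its binding domain → licit binder.
*Amara₄* does not c-command the anaphor → cannot bind it.
*Zara₅* does not c-command the anaphor → cannot bind it.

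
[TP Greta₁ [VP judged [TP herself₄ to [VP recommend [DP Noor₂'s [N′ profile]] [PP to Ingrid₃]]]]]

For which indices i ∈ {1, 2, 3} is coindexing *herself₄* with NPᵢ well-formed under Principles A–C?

{1}

*herself* is an anaphor, so Principle A applies: it must be bound in its binding domain.
Binding domain of *herself₄*: the matrix TP, whose subject is Greta₁.
*Greta₁* c-commands the anaphor within its binding domain → licit binder.
*Noor₂* does not c-command the anaphor → cannot bind it.
*Ingrid₃* does not c-command the anaphor → cannot bind it.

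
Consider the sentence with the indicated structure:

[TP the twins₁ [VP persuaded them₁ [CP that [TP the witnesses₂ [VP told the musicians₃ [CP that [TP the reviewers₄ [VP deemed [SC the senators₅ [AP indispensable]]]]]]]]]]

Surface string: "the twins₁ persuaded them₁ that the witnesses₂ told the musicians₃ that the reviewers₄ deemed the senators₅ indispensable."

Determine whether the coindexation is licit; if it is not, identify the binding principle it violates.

Principle B

The two coindexed NPs are *the twins₁* and *them₁*.
*them₁* is a pronoun. Its binding domain is the matrix TP, whose subject is the twins₁.
*the twins₁* c-commands it within that domain and carries the same index.
The pronoun is locally bound → Principle B violation.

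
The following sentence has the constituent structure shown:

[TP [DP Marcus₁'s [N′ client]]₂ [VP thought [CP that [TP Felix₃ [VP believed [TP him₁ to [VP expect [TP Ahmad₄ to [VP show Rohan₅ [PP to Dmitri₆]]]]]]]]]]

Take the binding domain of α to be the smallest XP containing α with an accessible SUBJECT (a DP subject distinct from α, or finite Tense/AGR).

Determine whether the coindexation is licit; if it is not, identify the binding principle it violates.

The two coindexed NPs are *Marcus₁* and *him₁*.
*him₁* is a pronoun; its binding domain is the embedded TP, whose subject is Felix₃. Within that domain it is c-commanded only by *Felix₃*, which carries a different index — the pronoun is free locally, so Principle B holds.
*Marcus₁* is an R-expression; *him₁* does not c-command it, and no other NP shares its index, so Principle C is satisfied.
All principles are respected.

grammatical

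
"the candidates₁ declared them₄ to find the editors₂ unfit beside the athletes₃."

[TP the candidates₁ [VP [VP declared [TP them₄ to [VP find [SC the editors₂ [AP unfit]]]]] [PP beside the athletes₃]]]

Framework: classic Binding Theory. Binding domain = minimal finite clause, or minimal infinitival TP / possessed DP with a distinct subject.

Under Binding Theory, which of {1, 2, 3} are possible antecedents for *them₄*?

*them* is a pronoun, so Principle B applies: it must be free in its binding domain.
Binding domain of *them₄*: the matrix TP, whose subject is the candidates₁.
*the candidates₁* c-commands the pronoun within its binding domain → coindexation would violate Principle B.
*the editors₂*: the pronoun c-commands this R-expression → coindexation would violate Principle C on *the editors₂*.
*the athletes₃* and the pronoun do not c-command one another → neither Principle B nor Principle C is at stake; coindexation permitted.

{3}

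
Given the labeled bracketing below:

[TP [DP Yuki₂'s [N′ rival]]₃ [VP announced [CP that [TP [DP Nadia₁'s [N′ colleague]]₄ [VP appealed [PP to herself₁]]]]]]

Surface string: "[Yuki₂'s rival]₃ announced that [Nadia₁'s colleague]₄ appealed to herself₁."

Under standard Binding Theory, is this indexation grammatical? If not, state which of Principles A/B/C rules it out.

The two coindexed NPs are *Nadia₁* and *herself₁*.
*herself₁* is an anaphor. Principle A requires it to be bound within its binding domain — the embedded TP, whose subject is [Nadia₁'s colleague]₄.
Within that domain it is c-commanded by *[Nadia₁'s colleague]₄*, which does not share its index.
*Nadia₁* does not c-command the anaphor at all.
The anaphor is unbound in its domain → Principle A violation.

Principle A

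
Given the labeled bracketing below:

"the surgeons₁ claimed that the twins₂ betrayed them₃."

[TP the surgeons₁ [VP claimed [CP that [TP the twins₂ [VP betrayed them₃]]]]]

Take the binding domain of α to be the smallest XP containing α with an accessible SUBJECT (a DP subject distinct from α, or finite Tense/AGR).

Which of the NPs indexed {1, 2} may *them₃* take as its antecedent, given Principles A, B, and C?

*them* is a pronoun, so Principle B applies: it must be free in its binding domain.
Binding domain of *them₃*: the embedded TP, whose subject is the twins₂.
*the surgeons₁* c-commands the pronoun but from outside its binding domain, and is not c-commanded by it → coindexation permitted.
*the twins₂* c-commands the pronoun within its binding domain → coindexation would violate Principle B.

{1}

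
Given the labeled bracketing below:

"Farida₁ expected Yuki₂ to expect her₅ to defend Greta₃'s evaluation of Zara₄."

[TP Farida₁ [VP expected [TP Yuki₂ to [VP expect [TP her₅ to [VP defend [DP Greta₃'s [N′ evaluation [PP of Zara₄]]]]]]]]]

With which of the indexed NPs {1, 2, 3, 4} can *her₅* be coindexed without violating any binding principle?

*her* is a pronoun, so Principle B applies: it must be free in its binding domain.
Binding domain of *her₅*: the embedded TP, whose subject is Yuki₂.
*Farida₁* c-commands the pronoun but from outside its binding domain, and is not c-commanded by it → coindexation permitted.
*Yuki₂* c-commands the pronoun within its binding domain → coindexation would violate Principle B.
*Greta₃*: the pronoun c-commands this R-expression → coindexation would violate Principle C on *Greta₃*.
*Zara₄*: the pronoun c-commands this R-expression → coindexation would violate Principle C on *Zara₄*.

{1}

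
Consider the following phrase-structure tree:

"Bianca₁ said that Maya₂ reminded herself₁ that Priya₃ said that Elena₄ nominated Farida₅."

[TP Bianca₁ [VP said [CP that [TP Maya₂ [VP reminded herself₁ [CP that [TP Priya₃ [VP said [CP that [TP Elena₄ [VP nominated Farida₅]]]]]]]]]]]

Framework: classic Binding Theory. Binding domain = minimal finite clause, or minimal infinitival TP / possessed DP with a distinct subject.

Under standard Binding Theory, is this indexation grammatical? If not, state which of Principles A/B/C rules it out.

The two coindexed NPs are *Bianca₁* and *herself₁*.
*herself₁* is an anaphor. Principle A requires it to be bound within its binding domain — the embedded TP, whose subject is Maya₂.
Within that domain it is c-commanded by *Maya₂*, which does not share its index.
*Bianca₁* does c-command the anaphor, but from outside its binding domain.
The anaphor is unbound in its domain → Principle A violation.

Principle A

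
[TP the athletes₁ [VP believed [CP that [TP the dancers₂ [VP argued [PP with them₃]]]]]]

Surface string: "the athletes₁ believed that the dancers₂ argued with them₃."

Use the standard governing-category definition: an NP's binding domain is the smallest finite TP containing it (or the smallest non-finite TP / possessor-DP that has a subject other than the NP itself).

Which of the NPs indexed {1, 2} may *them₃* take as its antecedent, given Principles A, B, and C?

*them* is a pronoun, so Principle B applies: it must be free in its binding domain.
Binding domain of *them₃*: the embedded TP, whose subject is the dancers₂.
*the athletes₁* c-commands the pronoun but from outside its binding domain, and is not c-commanded by it → coindexation permitted.
*the dancers₂* c-commands the pronoun within its binding domain → coindexation would violate Principle B.

{1}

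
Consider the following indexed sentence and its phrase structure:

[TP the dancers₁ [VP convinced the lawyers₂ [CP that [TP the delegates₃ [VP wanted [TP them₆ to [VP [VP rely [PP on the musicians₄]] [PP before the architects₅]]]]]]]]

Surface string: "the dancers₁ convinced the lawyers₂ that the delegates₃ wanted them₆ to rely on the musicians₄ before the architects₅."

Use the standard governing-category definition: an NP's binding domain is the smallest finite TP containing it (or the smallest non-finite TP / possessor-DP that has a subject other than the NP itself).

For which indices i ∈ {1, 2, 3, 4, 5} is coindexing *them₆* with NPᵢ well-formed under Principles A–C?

*them* is a pronoun, so Principle B applies: it must be free in its binding domain.
Binding domain of *them₆*: the embedded TP, whose subject is the delegates₃.
*the dancers₁* c-commands the pronoun but from outside its binding domain, and is not c-commanded by it → coindexation permitted.
*the lawyers₂* c-commands the pronoun but from outside its binding domain, and is not c-commanded by it → coindexation permitted.
*the delegates₃* c-commands the pronoun within its binding domain → coindexation would violate Principle B.
*the musicians₄*: the pronoun c-commands this R-expression → coindexation would violate Principle C on *the musicians₄*.
*the architects₅*: the pronoun c-commands this R-expression → coindexation would violate Principle C on *the architects₅*.

{1, 2}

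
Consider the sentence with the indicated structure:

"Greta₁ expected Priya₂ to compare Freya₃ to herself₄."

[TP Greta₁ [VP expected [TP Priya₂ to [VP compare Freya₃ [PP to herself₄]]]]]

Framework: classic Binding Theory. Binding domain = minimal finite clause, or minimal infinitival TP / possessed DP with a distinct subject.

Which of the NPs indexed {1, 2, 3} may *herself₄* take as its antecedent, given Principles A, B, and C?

{2, 3}

*herself* is an anaphor, so Principle A applies: it must be bound in its binding domain.
Binding domain of *herself₄*: the embedded TP, whose subject is Priya₂.
*Greta₁* c-commands the anaphor but is outside its binding domain → cannot satisfy Principle A.
*Priya₂* c-commands the anaphor within its binding domain → licit binder.
*Freya₃* c-commands the anaphor within its binding domain → licit binder.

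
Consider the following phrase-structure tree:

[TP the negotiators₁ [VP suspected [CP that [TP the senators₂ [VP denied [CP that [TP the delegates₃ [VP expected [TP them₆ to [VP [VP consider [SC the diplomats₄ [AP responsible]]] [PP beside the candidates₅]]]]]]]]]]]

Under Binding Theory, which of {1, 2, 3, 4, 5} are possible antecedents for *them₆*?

*them* is a pronoun, so Principle B applies: it must be free in its binding domain.
Binding domain of *them₆*: the embedded TP, whose subject is the delegates₃.
*the negotiators₁* c-commands the pronoun but from outside its binding domain, and is not c-commanded by it → coindexation permitted.
*the senators₂* c-commands the pronoun but from outside its binding domain, and is not c-commanded by it → coindexation permitted.
*the delegates₃* c-commands the pronoun within its binding domain → coindexation would violate Principle B.
*the diplomats₄*: the pronoun c-commands this R-expression → coindexation would violate Principle C on *the diplomats₄*.
*the candidates₅*: the pronoun c-commands this R-expression → coindexation would violate Principle C on *the candidates₅*.

{1, 2}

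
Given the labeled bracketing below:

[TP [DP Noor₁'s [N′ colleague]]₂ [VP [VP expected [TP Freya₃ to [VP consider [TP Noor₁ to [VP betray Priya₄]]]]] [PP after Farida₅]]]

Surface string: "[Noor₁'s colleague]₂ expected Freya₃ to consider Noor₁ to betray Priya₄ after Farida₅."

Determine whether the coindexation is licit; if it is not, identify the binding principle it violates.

The two coindexed NPs are *Noor₁* and *Noor₁*.
*Noor₁* is an R-expression; no coindexed NP c-commands it, so Principle C holds.
*Noor₁* is an R-expression; *Noor₁* does not c-command it, and no other NP shares its index, so Principle C is satisfied.
All principles are respected.

grammatical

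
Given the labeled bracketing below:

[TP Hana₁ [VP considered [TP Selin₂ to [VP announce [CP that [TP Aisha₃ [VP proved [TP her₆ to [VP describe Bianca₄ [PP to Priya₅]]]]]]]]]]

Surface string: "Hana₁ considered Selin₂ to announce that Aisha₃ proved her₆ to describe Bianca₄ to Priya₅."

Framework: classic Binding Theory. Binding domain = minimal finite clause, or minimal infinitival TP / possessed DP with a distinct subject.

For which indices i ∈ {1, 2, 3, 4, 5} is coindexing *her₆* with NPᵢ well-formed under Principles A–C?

{1, 2}

*her* is a pronoun, so Principle B applies: it must be free in its binding domain.
Binding domain of *her₆*: the embedded TP, whose subject is Aisha₃.
*Hana₁* c-commands the pronoun but from outside its binding domain, and is not c-commanded by it → coindexation permitted.
*Selin₂* c-commands the pronoun but from outside its binding domain, and is not c-commanded by it → coindexation permitted.
*Aisha₃* c-commands the pronoun within its binding domain → coindexation would violate Principle B.
*Bianca₄*: the pronoun c-commands this R-expression → coindexation would violate Principle C on *Bianca₄*.
*Priya₅*: the pronoun c-commands this R-expression → coindexation would violate Principle C on *Priya₅*.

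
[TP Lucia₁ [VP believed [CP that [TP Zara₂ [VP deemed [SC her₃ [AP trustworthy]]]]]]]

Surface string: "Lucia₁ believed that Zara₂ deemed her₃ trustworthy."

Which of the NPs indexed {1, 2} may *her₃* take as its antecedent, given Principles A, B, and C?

{1}

*her* is a pronoun, so Principle B applies: it must be free in its binding domain.
Binding domain of *her₃*: the embedded TP, whose subject is Zara₂.
*Lucia₁* c-commands the pronoun but from outside its binding domain, and is not c-commanded by it → coindexation permitted.
*Zara₂* c-commands the pronoun within its binding domain → coindexation would violate Principle B.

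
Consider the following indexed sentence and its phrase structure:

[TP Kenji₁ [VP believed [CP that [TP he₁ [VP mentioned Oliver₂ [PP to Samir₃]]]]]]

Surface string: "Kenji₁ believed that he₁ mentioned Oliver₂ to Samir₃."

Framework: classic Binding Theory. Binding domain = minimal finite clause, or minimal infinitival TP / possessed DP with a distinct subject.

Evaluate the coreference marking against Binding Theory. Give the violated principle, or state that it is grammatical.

grammatical

The two coindexed NPs are *Kenji₁* and *he₁*.
*he₁* is a pronoun; nothing c-commands it within its binding domain (the embedded TP.), so Principle B holds trivially.
*Kenji₁* is an R-expression; *he₁* does not c-command it, and no other NP shares its index, so Principle C is satisfied.
All principles are respected.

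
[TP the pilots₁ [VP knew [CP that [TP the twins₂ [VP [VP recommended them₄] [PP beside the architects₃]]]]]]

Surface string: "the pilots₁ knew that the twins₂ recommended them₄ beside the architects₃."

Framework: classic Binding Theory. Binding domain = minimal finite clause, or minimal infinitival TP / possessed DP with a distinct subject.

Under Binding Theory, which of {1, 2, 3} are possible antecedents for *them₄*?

*them* is a pronoun, so Principle B applies: it must be free in its binding domain.
Binding domain of *them₄*: the embedded TP, whose subject is the twins₂.
*the pilots₁* c-commands the pronoun but from outside its binding domain, and is not c-commanded by it → coindexation permitted.
*the twins₂* c-commands the pronoun within its binding domain → coindexation would violate Principle B.
*the architects₃* and the pronoun do not c-command one another → neither Principle B nor Principle C is at stake; coindexation permitted.

{1, 3}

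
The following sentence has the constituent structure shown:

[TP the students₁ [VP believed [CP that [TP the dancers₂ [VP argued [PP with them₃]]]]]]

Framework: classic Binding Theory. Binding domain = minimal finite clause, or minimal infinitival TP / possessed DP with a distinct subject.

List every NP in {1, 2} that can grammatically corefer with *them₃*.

*them* is a pronoun, so Principle B applies: it must be free in its binding domain.
Binding domain of *them₃*: the embedded TP, whose subject is the dancers₂.
*the students₁* c-commands the pronoun but from outside its binding domain, and is not c-commanded by it → coindexation permitted.
*the dancers₂* c-commands the pronoun within its binding domain → coindexation would violate Principle B.

{1}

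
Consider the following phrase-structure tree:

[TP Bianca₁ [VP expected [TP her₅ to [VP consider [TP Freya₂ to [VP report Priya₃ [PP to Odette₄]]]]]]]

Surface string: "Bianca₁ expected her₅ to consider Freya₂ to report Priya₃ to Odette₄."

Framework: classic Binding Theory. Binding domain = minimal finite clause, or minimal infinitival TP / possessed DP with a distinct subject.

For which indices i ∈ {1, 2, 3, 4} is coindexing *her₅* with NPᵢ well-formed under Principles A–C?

*her* is a pronoun, so Principle B applies: it must be free in its binding domain.
Binding domain of *her₅*: the matrix TP, whose subject is Bianca₁.
*Bianca₁* c-commands the pronoun within its binding domain → coindexation would violate Principle B.
*Freya₂*: the pronoun c-commands this R-expression → coindexation would violate Principle C on *Freya₂*.
*Priya₃*: the pronoun c-commands this R-expression → coindexation would violate Principle C on *Priya₃*.
*Odette₄*: the pronoun c-commands this R-expression → coindexation would violate Principle C on *Odette₄*.

none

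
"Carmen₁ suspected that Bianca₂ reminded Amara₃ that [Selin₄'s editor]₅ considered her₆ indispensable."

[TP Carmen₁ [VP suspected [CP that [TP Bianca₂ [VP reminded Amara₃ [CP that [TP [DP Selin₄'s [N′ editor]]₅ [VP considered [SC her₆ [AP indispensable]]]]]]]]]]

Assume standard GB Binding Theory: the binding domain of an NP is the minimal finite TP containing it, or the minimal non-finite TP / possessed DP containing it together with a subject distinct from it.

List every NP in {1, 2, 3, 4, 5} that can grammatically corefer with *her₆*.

*her* is a pronoun, so Principle B applies: it must be free in its binding domain.
Binding domain of *her₆*: the embedded TP, whose subject is [Selin₄'s editor]₅.
*Carmen₁* c-commands the pronoun but from outside its binding domain, and is not c-commanded by it → coindexation permitted.
*Bianca₂* c-commands the pronoun but from outside its binding domain, and is not c-commanded by it → coindexation permitted.
*Amara₃* c-commands the pronoun but from outside its binding domain, and is not c-commanded by it → coindexation permitted.
*Selin₄* and the pronoun do not c-command one another → neither Principle B nor Principle C is at stake; coindexation permitted.
*[Selin₄'s editor]₅* c-commands the pronoun within its binding domain → coindexation would violate Principle B.

{1, 2, 3, 4}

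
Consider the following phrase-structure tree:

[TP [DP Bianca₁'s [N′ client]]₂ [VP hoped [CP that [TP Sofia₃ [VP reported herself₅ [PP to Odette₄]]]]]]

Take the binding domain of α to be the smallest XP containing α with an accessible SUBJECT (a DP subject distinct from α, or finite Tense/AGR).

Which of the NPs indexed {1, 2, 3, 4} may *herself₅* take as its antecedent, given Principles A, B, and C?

{3}

*herself* is an anaphor, so Principle A applies: it must be bound in its binding domain.
Binding domain of *herself₅*: the embedded TP, whose subject is Sofia₃.
*Bianca₁* does not c-command the anaphor → cannot bind it.
*[Bianca₁'s client]₂* c-commands the anaphor but is outside its binding domain → cannot satisfy Principle A.
*Sofia₃* c-commands the anaphor within its binding domain → licit binder.
*Odette₄* does not c-command the anaphor → cannot bind it.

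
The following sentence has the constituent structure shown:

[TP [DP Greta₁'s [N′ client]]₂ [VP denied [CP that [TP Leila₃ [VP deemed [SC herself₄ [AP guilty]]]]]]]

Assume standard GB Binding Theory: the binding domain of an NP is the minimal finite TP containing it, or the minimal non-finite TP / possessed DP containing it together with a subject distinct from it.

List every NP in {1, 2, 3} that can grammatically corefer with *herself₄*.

{3}

*herself* is an anaphor, so Principle A applies: it must be bound in its binding domain.
Binding domain of *herself₄*: the embedded TP, whose subject is Leila₃.
*Greta₁* does not c-command the anaphor → cannot bind it.
*[Greta₁'s client]₂* c-commands the anaphor but is outside its binding domain → cannot satisfy Principle A.
*Leila₃* c-commands the anaphor within its binding domain → licit binder.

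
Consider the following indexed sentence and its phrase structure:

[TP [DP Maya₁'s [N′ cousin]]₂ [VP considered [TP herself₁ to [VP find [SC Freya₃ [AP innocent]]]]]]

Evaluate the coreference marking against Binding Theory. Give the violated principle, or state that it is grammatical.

The two coindexed NPs are *Maya₁* and *herself₁*.
*herself₁* is an anaphor. Principle A requires it to be bound within its binding domain — the matrix TP, whose subject is [Maya₁'s cousin]₂.
Within that domain it is c-commanded by *[Maya₁'s cousin]₂*, which does not share its index.
*Maya₁* does not c-command the anaphor at all.
The anaphor is unbound in its domain → Principle A violation.

Principle A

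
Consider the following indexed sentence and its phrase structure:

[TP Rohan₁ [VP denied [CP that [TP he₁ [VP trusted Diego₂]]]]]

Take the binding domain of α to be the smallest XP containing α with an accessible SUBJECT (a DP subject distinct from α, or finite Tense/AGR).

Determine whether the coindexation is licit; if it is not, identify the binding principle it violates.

The two coindexed NPs are *Rohan₁* and *he₁*.
*he₁* is a pronoun; nothing c-commands it within its binding domain (the embedded TP.), so Principle B holds trivially.
*Rohan₁* is an R-expression; *he₁* does not c-command it, and no other NP shares its index, so Principle C is satisfied.
All principles are respected.

grammatical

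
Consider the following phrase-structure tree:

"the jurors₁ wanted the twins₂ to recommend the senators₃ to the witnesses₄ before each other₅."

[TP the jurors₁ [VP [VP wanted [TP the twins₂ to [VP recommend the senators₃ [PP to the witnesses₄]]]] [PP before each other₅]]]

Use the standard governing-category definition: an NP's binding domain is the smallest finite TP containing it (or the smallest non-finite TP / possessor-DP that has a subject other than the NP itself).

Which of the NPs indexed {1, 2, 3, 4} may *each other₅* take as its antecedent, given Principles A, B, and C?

*each other* is an anaphor, so Principle A applies: it must be bound in its binding domain.
Binding domain of *each other₅*: the matrix TP, whose subject is the jurors₁.
*the jurors₁* c-commands the anaphor within its binding domain → licit binder.
*the twins₂* does not c-command the anaphor → cannot bind it.
*the senators₃* does not c-command the anaphor → cannot bind it.
*the witnesses₄* does not c-command the anaphor → cannot bind it.

{1}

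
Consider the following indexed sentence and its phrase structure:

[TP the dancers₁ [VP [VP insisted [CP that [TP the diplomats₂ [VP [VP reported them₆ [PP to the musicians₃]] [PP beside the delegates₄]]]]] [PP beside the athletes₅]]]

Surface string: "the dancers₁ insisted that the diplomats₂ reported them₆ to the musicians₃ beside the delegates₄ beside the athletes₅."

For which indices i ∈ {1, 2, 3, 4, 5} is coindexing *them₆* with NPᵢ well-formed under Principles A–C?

{1, 4, 5}

*them* is a pronoun, so Principle B applies: it must be free in its binding domain.
Binding domain of *them₆*: the embedded TP, whose subject is the diplomats₂.
*the dancers₁* c-commands the pronoun but from outside its binding domain, and is not c-commanded by it → coindexation permitted.
*the diplomats₂* c-commands the pronoun within its binding domain → coindexation would violate Principle B.
*the musicians₃*: the pronoun c-commands this R-expression → coindexation would violate Principle C on *the musicians₃*.
*the delegates₄* and the pronoun do not c-command one another → neither Principle B nor Principle C is at stake; coindexation permitted.
*the athletes₅* and the pronoun do not c-command one another → neither Principle B nor Principle C is at stake; coindexation permitted.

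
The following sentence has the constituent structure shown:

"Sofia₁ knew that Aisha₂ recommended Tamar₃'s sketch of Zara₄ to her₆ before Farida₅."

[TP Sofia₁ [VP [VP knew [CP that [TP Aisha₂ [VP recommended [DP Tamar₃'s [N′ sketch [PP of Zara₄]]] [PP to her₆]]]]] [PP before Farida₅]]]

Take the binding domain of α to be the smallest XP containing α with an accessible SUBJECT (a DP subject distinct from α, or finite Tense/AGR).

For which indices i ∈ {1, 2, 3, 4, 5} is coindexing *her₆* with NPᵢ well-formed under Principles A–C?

*her* is a pronoun, so Principle B applies: it must be free in its binding domain.
Binding domain of *her₆*: the embedded TP, whose subject is Aisha₂.
*Sofia₁* c-commands the pronoun but from outside its binding domain, and is not c-commanded by it → coindexation permitted.
*Aisha₂* c-commands the pronoun within its binding domain → coindexation would violate Principle B.
*Tamar₃* and the pronoun do not c-command one another → neither Principle B nor Principle C is at stake; coindexation permitted.
*Zara₄* and the pronoun do not c-command one another → neither Principle B nor Principle C is at stake; coindexation permitted.
*Farida₅* and the pronoun do not c-command one another → neither Principle B nor Principle C is at stake; coindexation permitted.

{1, 3, 4, 5}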